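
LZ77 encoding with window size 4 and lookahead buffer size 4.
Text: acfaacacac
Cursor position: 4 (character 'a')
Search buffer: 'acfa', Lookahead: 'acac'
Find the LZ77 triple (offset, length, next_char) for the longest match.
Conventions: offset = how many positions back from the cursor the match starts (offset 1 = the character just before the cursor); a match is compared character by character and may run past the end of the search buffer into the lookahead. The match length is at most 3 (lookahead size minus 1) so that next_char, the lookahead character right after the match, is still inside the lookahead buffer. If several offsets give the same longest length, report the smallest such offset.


Try each offset into the search buffer:
  offset=1 (pos 3, char 'a'): match length 1
  offset=2 (pos 2, char 'f'): match length 0
  offset=3 (pos 1, char 'c'): match length 0
  offset=4 (pos 0, char 'a'): match length 2
Longest match has length 2 at offset 4.
next_char = character at position 4 + 2 = 6 -> 'a'

Best match: offset=4, length=2 (matching 'ac' starting at position 0)
LZ77 triple: (4, 2, 'a')


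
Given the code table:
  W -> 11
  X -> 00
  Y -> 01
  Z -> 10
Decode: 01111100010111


Decoding:
01 -> Y
11 -> W
11 -> W
00 -> X
01 -> Y
01 -> Y
11 -> W


Result: YWWXYYW


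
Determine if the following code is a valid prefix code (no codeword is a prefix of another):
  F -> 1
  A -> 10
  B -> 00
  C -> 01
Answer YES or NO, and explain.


Checking each pair (does one codeword prefix another?):
  F='1' vs A='10': prefix -- VIOLATION

NO -- this is NOT a valid prefix code. F (1) is a prefix of A (10).


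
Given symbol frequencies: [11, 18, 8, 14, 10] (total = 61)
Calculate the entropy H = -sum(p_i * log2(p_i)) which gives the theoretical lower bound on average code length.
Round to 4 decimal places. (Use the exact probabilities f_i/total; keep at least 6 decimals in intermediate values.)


Per-symbol terms -p_i * log2(p_i) with p_i = f_i/61:
  p = 11/61 = 0.180328: log2(p) = -2.471306, -p*log2(p) = 0.445645
  p = 18/61 = 0.295082: log2(p) = -1.760812, -p*log2(p) = 0.519584
  p = 8/61 = 0.131148: log2(p) = -2.930737, -p*log2(p) = 0.384359
  p = 14/61 = 0.229508: log2(p) = -2.123382, -p*log2(p) = 0.487334
  p = 10/61 = 0.163934: log2(p) = -2.608809, -p*log2(p) = 0.427674
H = 0.445645 + 0.519584 + 0.384359 + 0.487334 + 0.427674 = 2.264596

H = 2.2646 bits/symbol


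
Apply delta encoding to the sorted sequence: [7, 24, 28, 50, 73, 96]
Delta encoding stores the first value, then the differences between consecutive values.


First value: 7
Deltas:
  24 - 7 = 17
  28 - 24 = 4
  50 - 28 = 22
  73 - 50 = 23
  96 - 73 = 23


Delta encoded: [7, 17, 4, 22, 23, 23]


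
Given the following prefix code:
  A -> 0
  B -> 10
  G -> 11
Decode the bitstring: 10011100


Decoding step by step:
Bits 10 -> B
Bits 0 -> A
Bits 11 -> G
Bits 10 -> B
Bits 0 -> A


Decoded message: BAGBA


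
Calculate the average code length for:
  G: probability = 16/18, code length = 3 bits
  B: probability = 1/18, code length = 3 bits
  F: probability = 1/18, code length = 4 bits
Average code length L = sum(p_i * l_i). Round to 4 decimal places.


Weighted contributions p_i * l_i:
  G: (16/18) * 3 = 48/18
  B: (1/18) * 3 = 3/18
  F: (1/18) * 4 = 4/18
Sum = (48 + 3 + 4)/18 = 55/18

L = 55/18 = 3.0556 bits/symbol


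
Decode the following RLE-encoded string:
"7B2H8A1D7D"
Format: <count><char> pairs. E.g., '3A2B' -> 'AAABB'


Expanding each <count><char> pair:
  7B -> 'BBBBBBB'
  2H -> 'HH'
  8A -> 'AAAAAAAA'
  1D -> 'D'
  7D -> 'DDDDDDD'

Decoded = BBBBBBBHHAAAAAAAADDDDDDDD


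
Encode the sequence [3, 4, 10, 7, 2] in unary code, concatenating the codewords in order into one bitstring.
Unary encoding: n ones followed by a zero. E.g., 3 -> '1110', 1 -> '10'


Encode each number as n ones followed by a terminating 0:
  3 -> 1110 (4 bits)
  4 -> 11110 (5 bits)
  10 -> 11111111110 (11 bits)
  7 -> 11111110 (8 bits)
  2 -> 110 (3 bits)
Total length = 4 + 5 + 11 + 8 + 3 = 31 bits.

Unary([3, 4, 10, 7, 2]) = 1110111101111111111011111110110 (31 bits)


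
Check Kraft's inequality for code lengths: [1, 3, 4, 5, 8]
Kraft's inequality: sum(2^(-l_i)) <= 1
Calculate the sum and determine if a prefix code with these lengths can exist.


Sum = 2^(-1) + 2^(-3) + 2^(-4) + 2^(-5) + 2^(-8)
    = 0.5 + 0.125 + 0.0625 + 0.03125 + 0.00390625
    = 185/256 = 0.72265625
Since 0.72265625 <= 1, Kraft's inequality IS satisfied.
A prefix code with these lengths CAN exist.

Kraft sum = 0.72265625. Satisfied.


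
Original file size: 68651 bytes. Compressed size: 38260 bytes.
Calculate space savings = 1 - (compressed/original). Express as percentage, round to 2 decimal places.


ratio = compressed/original = 38260/68651 = 0.557312
savings = 1 - ratio = 1 - 0.557312 = 0.442688
as a percentage: 0.442688 * 100 = 44.27%

Space savings = 1 - 38260/68651 = 44.27%


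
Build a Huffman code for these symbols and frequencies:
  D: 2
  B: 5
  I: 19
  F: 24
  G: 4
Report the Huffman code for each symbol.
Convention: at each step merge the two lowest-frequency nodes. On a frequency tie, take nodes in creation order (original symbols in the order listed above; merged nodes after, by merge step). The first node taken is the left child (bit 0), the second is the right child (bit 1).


Huffman tree construction:
Step 1: Merge D(2) + G(4) = 6
Step 2: Merge B(5) + (D+G)(6) = 11
Step 3: Merge (B+(D+G))(11) + I(19) = 30
Step 4: Merge F(24) + ((B+(D+G))+I)(30) = 54
Read each symbol's code off the tree from the root (left child = 0, right child = 1).

Codes:
  D: 1010 (length 4)
  B: 100 (length 3)
  I: 11 (length 2)
  F: 0 (length 1)
  G: 1011 (length 4)
Average code length: 101/54 = 1.8704 bits/symbol


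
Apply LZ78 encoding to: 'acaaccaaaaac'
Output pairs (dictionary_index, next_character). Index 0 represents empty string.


LZ78 encoding steps:
Dictionary: {0: ''}
Step 1: w='' (idx 0), next='a' -> output (0, 'a'), add 'a' as idx 1
Step 2: w='' (idx 0), next='c' -> output (0, 'c'), add 'c' as idx 2
Step 3: w='a' (idx 1), next='a' -> output (1, 'a'), add 'aa' as idx 3
Step 4: w='c' (idx 2), next='c' -> output (2, 'c'), add 'cc' as idx 4
Step 5: w='aa' (idx 3), next='a' -> output (3, 'a'), add 'aaa' as idx 5
Step 6: w='aa' (idx 3), next='c' -> output (3, 'c'), add 'aac' as idx 6


Encoded: [(0, 'a'), (0, 'c'), (1, 'a'), (2, 'c'), (3, 'a'), (3, 'c')]


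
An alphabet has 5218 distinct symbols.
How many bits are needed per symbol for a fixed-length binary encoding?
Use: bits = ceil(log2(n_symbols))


log2(5218) = 12.3493
Bracket: 2^12 = 4096 < 5218 <= 2^13 = 8192
So ceil(log2(5218)) = 13

bits = ceil(log2(5218)) = ceil(12.3493) = 13 bits


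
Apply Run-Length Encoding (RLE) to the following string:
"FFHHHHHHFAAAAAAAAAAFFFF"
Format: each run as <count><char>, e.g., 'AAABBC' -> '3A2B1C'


Scanning runs left to right:
  i=0: run of 'F' x 2 -> '2F'
  i=2: run of 'H' x 6 -> '6H'
  i=8: run of 'F' x 1 -> '1F'
  i=9: run of 'A' x 10 -> '10A'
  i=19: run of 'F' x 4 -> '4F'

RLE = 2F6H1F10A4F


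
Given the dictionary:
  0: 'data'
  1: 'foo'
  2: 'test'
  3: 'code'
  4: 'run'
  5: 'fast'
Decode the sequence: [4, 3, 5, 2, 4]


Look up each index in the dictionary:
  4 -> 'run'
  3 -> 'code'
  5 -> 'fast'
  2 -> 'test'
  4 -> 'run'

Decoded: "run code fast test run"


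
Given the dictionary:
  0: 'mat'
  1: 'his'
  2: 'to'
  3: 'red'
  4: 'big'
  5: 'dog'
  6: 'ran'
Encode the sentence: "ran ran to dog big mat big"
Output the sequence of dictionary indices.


Look up each word in the dictionary:
  'ran' -> 6
  'ran' -> 6
  'to' -> 2
  'dog' -> 5
  'big' -> 4
  'mat' -> 0
  'big' -> 4

Encoded: [6, 6, 2, 5, 4, 0, 4]


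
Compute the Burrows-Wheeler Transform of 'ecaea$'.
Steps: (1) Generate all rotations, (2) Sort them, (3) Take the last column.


Rotations (sorted):
  0: $ecaea -> last char: a
  1: a$ecae -> last char: e
  2: aea$ec -> last char: c
  3: caea$e -> last char: e
  4: ea$eca -> last char: a
  5: ecaea$ -> last char: $


BWT = aecea$


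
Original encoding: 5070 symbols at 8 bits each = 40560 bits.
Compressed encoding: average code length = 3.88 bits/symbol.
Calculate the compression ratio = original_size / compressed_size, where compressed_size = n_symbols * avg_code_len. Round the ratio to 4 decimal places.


original_size = n_symbols * orig_bits = 5070 * 8 = 40560 bits
compressed_size = n_symbols * avg_code_len = 5070 * 3.88 = 19671.6 bits
ratio = original_size / compressed_size = 40560 / 19671.6 = 2.0619

Compression ratio = 2.0619


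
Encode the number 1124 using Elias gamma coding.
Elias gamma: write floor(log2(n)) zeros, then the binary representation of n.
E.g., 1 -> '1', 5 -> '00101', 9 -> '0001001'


num_bits = floor(log2(1124)) + 1 = 11
leading_zeros = num_bits - 1 = 10
binary(1124) = 10001100100

Elias gamma(1124) = '0000000000' + '10001100100' = 000000000010001100100 (21 bits)


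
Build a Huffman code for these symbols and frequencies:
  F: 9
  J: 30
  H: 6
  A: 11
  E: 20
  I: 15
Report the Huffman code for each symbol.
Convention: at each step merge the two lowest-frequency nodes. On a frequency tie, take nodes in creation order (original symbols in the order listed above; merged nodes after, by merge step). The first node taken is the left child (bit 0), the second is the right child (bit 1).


Huffman tree construction:
Step 1: Merge H(6) + F(9) = 15
Step 2: Merge A(11) + I(15) = 26
Step 3: Merge (H+F)(15) + E(20) = 35
Step 4: Merge (A+I)(26) + J(30) = 56
Step 5: Merge ((H+F)+E)(35) + ((A+I)+J)(56) = 91
Read each symbol's code off the tree from the root (left child = 0, right child = 1).

Codes:
  F: 001 (length 3)
  J: 11 (length 2)
  H: 000 (length 3)
  A: 100 (length 3)
  E: 01 (length 2)
  I: 101 (length 3)
Average code length: 223/91 = 2.4505 bits/symbol


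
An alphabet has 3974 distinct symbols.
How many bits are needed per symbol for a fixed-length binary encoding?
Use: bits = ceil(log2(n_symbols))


log2(3974) = 11.9564
Bracket: 2^11 = 2048 < 3974 <= 2^12 = 4096
So ceil(log2(3974)) = 12

bits = ceil(log2(3974)) = ceil(11.9564) = 12 bits


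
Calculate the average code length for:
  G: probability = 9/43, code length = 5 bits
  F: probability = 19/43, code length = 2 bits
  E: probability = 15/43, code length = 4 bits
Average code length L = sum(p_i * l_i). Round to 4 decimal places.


Weighted contributions p_i * l_i:
  G: (9/43) * 5 = 45/43
  F: (19/43) * 2 = 38/43
  E: (15/43) * 4 = 60/43
Sum = (45 + 38 + 60)/43 = 143/43

L = 143/43 = 3.3256 bits/symbol


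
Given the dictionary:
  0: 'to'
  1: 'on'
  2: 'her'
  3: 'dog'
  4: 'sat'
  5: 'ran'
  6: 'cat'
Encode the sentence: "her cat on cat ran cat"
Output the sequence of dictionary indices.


Look up each word in the dictionary:
  'her' -> 2
  'cat' -> 6
  'on' -> 1
  'cat' -> 6
  'ran' -> 5
  'cat' -> 6

Encoded: [2, 6, 1, 6, 5, 6]


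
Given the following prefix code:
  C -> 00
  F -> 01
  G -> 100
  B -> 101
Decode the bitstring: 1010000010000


Decoding step by step:
Bits 101 -> B
Bits 00 -> C
Bits 00 -> C
Bits 01 -> F
Bits 00 -> C
Bits 00 -> C


Decoded message: BCCFCC


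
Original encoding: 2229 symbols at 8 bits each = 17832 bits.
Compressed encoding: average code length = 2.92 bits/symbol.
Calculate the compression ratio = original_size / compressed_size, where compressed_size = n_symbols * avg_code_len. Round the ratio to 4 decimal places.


original_size = n_symbols * orig_bits = 2229 * 8 = 17832 bits
compressed_size = n_symbols * avg_code_len = 2229 * 2.92 = 6508.68 bits
ratio = original_size / compressed_size = 17832 / 6508.68 = 2.7397

Compression ratio = 2.7397


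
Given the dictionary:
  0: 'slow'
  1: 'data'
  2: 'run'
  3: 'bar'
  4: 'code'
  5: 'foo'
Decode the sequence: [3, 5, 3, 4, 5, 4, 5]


Look up each index in the dictionary:
  3 -> 'bar'
  5 -> 'foo'
  3 -> 'bar'
  4 -> 'code'
  5 -> 'foo'
  4 -> 'code'
  5 -> 'foo'

Decoded: "bar foo bar code foo code foo"


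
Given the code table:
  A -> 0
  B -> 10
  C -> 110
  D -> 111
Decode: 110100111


Decoding:
110 -> C
10 -> B
0 -> A
111 -> D


Result: CBAD


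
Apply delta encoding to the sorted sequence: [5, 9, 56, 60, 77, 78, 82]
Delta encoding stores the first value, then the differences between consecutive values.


First value: 5
Deltas:
  9 - 5 = 4
  56 - 9 = 47
  60 - 56 = 4
  77 - 60 = 17
  78 - 77 = 1
  82 - 78 = 4


Delta encoded: [5, 4, 47, 4, 17, 1, 4]


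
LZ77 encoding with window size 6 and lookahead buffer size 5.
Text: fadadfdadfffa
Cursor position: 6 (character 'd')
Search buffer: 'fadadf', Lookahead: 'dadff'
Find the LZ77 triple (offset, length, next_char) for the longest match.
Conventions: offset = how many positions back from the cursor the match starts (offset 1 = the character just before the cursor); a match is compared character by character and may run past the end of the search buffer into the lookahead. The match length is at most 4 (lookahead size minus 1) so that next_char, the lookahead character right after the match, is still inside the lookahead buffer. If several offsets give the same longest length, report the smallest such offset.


Try each offset into the search buffer:
  offset=1 (pos 5, char 'f'): match length 0
  offset=2 (pos 4, char 'd'): match length 1
  offset=3 (pos 3, char 'a'): match length 0
  offset=4 (pos 2, char 'd'): match length 4
  offset=5 (pos 1, char 'a'): match length 0
  offset=6 (pos 0, char 'f'): match length 0
Longest match has length 4 at offset 4.
next_char = character at position 6 + 4 = 10 -> 'f'

Best match: offset=4, length=4 (matching 'dadf' starting at position 2)
LZ77 triple: (4, 4, 'f')


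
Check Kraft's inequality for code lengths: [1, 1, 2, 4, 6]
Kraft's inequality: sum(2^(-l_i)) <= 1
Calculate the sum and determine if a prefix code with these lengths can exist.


Sum = 2^(-1) + 2^(-1) + 2^(-2) + 2^(-4) + 2^(-6)
    = 0.5 + 0.5 + 0.25 + 0.0625 + 0.015625
    = 85/64 = 1.328125
Since 1.328125 > 1, Kraft's inequality is NOT satisfied.
A prefix code with these lengths CANNOT exist.

Kraft sum = 1.328125. Not satisfied.


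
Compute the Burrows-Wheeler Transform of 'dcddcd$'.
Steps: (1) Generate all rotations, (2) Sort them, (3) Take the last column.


Rotations (sorted):
  0: $dcddcd -> last char: d
  1: cd$dcdd -> last char: d
  2: cddcd$d -> last char: d
  3: d$dcddc -> last char: c
  4: dcd$dcd -> last char: d
  5: dcddcd$ -> last char: $
  6: ddcd$dc -> last char: c


BWT = dddcd$c


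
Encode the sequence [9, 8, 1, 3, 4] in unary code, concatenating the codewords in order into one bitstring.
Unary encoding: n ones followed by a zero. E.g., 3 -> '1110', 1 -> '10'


Encode each number as n ones followed by a terminating 0:
  9 -> 1111111110 (10 bits)
  8 -> 111111110 (9 bits)
  1 -> 10 (2 bits)
  3 -> 1110 (4 bits)
  4 -> 11110 (5 bits)
Total length = 10 + 9 + 2 + 4 + 5 = 30 bits.

Unary([9, 8, 1, 3, 4]) = 111111111011111111010111011110 (30 bits)


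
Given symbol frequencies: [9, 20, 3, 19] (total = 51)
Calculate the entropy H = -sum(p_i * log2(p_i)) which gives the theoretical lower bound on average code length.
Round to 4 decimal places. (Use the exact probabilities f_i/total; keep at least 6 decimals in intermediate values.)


Per-symbol terms -p_i * log2(p_i) with p_i = f_i/51:
  p = 9/51 = 0.176471: log2(p) = -2.502500, -p*log2(p) = 0.441618
  p = 20/51 = 0.392157: log2(p) = -1.350497, -p*log2(p) = 0.529607
  p = 3/51 = 0.058824: log2(p) = -4.087463, -p*log2(p) = 0.240439
  p = 19/51 = 0.372549: log2(p) = -1.424498, -p*log2(p) = 0.530695
H = 0.441618 + 0.529607 + 0.240439 + 0.530695 = 1.742359

H = 1.7424 bits/symbol


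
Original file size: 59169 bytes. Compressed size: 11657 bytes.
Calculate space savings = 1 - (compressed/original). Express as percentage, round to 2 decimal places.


ratio = compressed/original = 11657/59169 = 0.197012
savings = 1 - ratio = 1 - 0.197012 = 0.802988
as a percentage: 0.802988 * 100 = 80.3%

Space savings = 1 - 11657/59169 = 80.3%


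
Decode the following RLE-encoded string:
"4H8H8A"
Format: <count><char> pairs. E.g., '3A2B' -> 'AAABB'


Expanding each <count><char> pair:
  4H -> 'HHHH'
  8H -> 'HHHHHHHH'
  8A -> 'AAAAAAAA'

Decoded = HHHHHHHHHHHHAAAAAAAA


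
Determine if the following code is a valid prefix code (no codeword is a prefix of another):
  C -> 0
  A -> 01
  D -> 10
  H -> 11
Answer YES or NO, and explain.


Checking each pair (does one codeword prefix another?):
  C='0' vs A='01': prefix -- VIOLATION

NO -- this is NOT a valid prefix code. C (0) is a prefix of A (01).


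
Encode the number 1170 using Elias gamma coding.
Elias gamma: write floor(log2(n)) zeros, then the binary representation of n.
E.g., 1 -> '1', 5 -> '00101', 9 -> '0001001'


num_bits = floor(log2(1170)) + 1 = 11
leading_zeros = num_bits - 1 = 10
binary(1170) = 10010010010

Elias gamma(1170) = '0000000000' + '10010010010' = 000000000010010010010 (21 bits)


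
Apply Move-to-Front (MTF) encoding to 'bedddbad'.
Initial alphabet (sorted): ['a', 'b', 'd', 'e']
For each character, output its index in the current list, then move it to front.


MTF encoding:
'b': index 1 in ['a', 'b', 'd', 'e'] -> ['b', 'a', 'd', 'e']
'e': index 3 in ['b', 'a', 'd', 'e'] -> ['e', 'b', 'a', 'd']
'd': index 3 in ['e', 'b', 'a', 'd'] -> ['d', 'e', 'b', 'a']
'd': index 0 in ['d', 'e', 'b', 'a'] -> ['d', 'e', 'b', 'a']
'd': index 0 in ['d', 'e', 'b', 'a'] -> ['d', 'e', 'b', 'a']
'b': index 2 in ['d', 'e', 'b', 'a'] -> ['b', 'd', 'e', 'a']
'a': index 3 in ['b', 'd', 'e', 'a'] -> ['a', 'b', 'd', 'e']
'd': index 2 in ['a', 'b', 'd', 'e'] -> ['d', 'a', 'b', 'e']


Output: [1, 3, 3, 0, 0, 2, 3, 2]


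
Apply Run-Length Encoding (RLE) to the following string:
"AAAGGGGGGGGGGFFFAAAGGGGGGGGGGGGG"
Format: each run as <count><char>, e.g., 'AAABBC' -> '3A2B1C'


Scanning runs left to right:
  i=0: run of 'A' x 3 -> '3A'
  i=3: run of 'G' x 10 -> '10G'
  i=13: run of 'F' x 3 -> '3F'
  i=16: run of 'A' x 3 -> '3A'
  i=19: run of 'G' x 13 -> '13G'

RLE = 3A10G3F3A13G


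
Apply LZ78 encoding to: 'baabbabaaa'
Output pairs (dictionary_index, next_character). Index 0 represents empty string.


LZ78 encoding steps:
Dictionary: {0: ''}
Step 1: w='' (idx 0), next='b' -> output (0, 'b'), add 'b' as idx 1
Step 2: w='' (idx 0), next='a' -> output (0, 'a'), add 'a' as idx 2
Step 3: w='a' (idx 2), next='b' -> output (2, 'b'), add 'ab' as idx 3
Step 4: w='b' (idx 1), next='a' -> output (1, 'a'), add 'ba' as idx 4
Step 5: w='ba' (idx 4), next='a' -> output (4, 'a'), add 'baa' as idx 5
Step 6: w='a' (idx 2), end of input -> output (2, '')


Encoded: [(0, 'b'), (0, 'a'), (2, 'b'), (1, 'a'), (4, 'a'), (2, '')]


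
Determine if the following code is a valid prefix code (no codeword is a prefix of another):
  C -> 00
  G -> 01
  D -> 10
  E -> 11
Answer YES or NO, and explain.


Checking each pair (does one codeword prefix another?):
  C='00' vs G='01': no prefix
  C='00' vs D='10': no prefix
  C='00' vs E='11': no prefix
  G='01' vs C='00': no prefix
  G='01' vs D='10': no prefix
  G='01' vs E='11': no prefix
  D='10' vs C='00': no prefix
  D='10' vs G='01': no prefix
  D='10' vs E='11': no prefix
  E='11' vs C='00': no prefix
  E='11' vs G='01': no prefix
  E='11' vs D='10': no prefix
No violation found over all pairs.

YES -- this is a valid prefix code. No codeword is a prefix of any other codeword.


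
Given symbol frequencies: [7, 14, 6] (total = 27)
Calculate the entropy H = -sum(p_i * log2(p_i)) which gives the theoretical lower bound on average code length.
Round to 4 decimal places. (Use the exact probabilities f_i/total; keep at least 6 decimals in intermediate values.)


Per-symbol terms -p_i * log2(p_i) with p_i = f_i/27:
  p = 7/27 = 0.259259: log2(p) = -1.947533, -p*log2(p) = 0.504916
  p = 14/27 = 0.518519: log2(p) = -0.947533, -p*log2(p) = 0.491313
  p = 6/27 = 0.222222: log2(p) = -2.169925, -p*log2(p) = 0.482206
H = 0.504916 + 0.491313 + 0.482206 = 1.478435

H = 1.4784 bits/symbol


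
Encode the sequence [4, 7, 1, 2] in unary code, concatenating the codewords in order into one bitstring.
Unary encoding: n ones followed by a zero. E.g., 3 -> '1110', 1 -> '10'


Encode each number as n ones followed by a terminating 0:
  4 -> 11110 (5 bits)
  7 -> 11111110 (8 bits)
  1 -> 10 (2 bits)
  2 -> 110 (3 bits)
Total length = 5 + 8 + 2 + 3 = 18 bits.

Unary([4, 7, 1, 2]) = 111101111111010110 (18 bits)


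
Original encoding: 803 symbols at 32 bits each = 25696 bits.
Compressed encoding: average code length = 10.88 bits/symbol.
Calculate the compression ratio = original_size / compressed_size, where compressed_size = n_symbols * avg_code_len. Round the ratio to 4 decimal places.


original_size = n_symbols * orig_bits = 803 * 32 = 25696 bits
compressed_size = n_symbols * avg_code_len = 803 * 10.88 = 8736.64 bits
ratio = original_size / compressed_size = 25696 / 8736.64 = 2.9412

Compression ratio = 2.9412


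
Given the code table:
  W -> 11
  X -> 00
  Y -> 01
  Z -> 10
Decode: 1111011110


Decoding:
11 -> W
11 -> W
01 -> Y
11 -> W
10 -> Z


Result: WWYWZ


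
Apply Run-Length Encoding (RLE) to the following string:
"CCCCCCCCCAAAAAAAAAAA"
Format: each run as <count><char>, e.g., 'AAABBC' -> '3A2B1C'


Scanning runs left to right:
  i=0: run of 'C' x 9 -> '9C'
  i=9: run of 'A' x 11 -> '11A'

RLE = 9C11A


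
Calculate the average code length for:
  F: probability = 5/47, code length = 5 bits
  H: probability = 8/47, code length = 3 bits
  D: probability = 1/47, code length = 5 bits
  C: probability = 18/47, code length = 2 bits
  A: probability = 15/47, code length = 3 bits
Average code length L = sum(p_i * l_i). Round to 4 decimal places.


Weighted contributions p_i * l_i:
  F: (5/47) * 5 = 25/47
  H: (8/47) * 3 = 24/47
  D: (1/47) * 5 = 5/47
  C: (18/47) * 2 = 36/47
  A: (15/47) * 3 = 45/47
Sum = (25 + 24 + 5 + 36 + 45)/47 = 135/47

L = 135/47 = 2.8723 bits/symbol


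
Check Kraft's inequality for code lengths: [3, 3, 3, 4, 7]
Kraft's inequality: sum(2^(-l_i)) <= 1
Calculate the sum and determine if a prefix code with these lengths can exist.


Sum = 2^(-3) + 2^(-3) + 2^(-3) + 2^(-4) + 2^(-7)
    = 0.125 + 0.125 + 0.125 + 0.0625 + 0.0078125
    = 57/128 = 0.4453125
Since 0.4453125 <= 1, Kraft's inequality IS satisfied.
A prefix code with these lengths CAN exist.

Kraft sum = 0.4453125. Satisfied.


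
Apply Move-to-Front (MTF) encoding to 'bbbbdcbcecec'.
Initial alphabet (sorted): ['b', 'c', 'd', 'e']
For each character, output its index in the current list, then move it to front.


MTF encoding:
'b': index 0 in ['b', 'c', 'd', 'e'] -> ['b', 'c', 'd', 'e']
'b': index 0 in ['b', 'c', 'd', 'e'] -> ['b', 'c', 'd', 'e']
'b': index 0 in ['b', 'c', 'd', 'e'] -> ['b', 'c', 'd', 'e']
'b': index 0 in ['b', 'c', 'd', 'e'] -> ['b', 'c', 'd', 'e']
'd': index 2 in ['b', 'c', 'd', 'e'] -> ['d', 'b', 'c', 'e']
'c': index 2 in ['d', 'b', 'c', 'e'] -> ['c', 'd', 'b', 'e']
'b': index 2 in ['c', 'd', 'b', 'e'] -> ['b', 'c', 'd', 'e']
'c': index 1 in ['b', 'c', 'd', 'e'] -> ['c', 'b', 'd', 'e']
'e': index 3 in ['c', 'b', 'd', 'e'] -> ['e', 'c', 'b', 'd']
'c': index 1 in ['e', 'c', 'b', 'd'] -> ['c', 'e', 'b', 'd']
'e': index 1 in ['c', 'e', 'b', 'd'] -> ['e', 'c', 'b', 'd']
'c': index 1 in ['e', 'c', 'b', 'd'] -> ['c', 'e', 'b', 'd']


Output: [0, 0, 0, 0, 2, 2, 2, 1, 3, 1, 1, 1]


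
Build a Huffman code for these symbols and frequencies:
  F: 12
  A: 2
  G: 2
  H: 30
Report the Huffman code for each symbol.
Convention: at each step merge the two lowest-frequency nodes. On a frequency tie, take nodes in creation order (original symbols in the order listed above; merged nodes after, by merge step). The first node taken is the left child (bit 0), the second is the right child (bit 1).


Huffman tree construction:
Step 1: Merge A(2) + G(2) = 4
Step 2: Merge (A+G)(4) + F(12) = 16
Step 3: Merge ((A+G)+F)(16) + H(30) = 46
Read each symbol's code off the tree from the root (left child = 0, right child = 1).

Codes:
  F: 01 (length 2)
  A: 000 (length 3)
  G: 001 (length 3)
  H: 1 (length 1)
Average code length: 66/46 = 1.4348 bits/symbol


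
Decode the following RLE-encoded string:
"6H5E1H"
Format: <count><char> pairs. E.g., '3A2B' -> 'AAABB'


Expanding each <count><char> pair:
  6H -> 'HHHHHH'
  5E -> 'EEEEE'
  1H -> 'H'

Decoded = HHHHHHEEEEEH


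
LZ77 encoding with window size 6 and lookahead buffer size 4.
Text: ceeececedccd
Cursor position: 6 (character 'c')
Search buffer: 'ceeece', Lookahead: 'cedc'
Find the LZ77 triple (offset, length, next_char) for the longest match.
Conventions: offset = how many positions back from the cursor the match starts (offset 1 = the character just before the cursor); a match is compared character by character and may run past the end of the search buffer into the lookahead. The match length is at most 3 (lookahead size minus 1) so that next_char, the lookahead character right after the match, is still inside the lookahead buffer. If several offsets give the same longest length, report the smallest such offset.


Try each offset into the search buffer:
  offset=1 (pos 5, char 'e'): match length 0
  offset=2 (pos 4, char 'c'): match length 2
  offset=3 (pos 3, char 'e'): match length 0
  offset=4 (pos 2, char 'e'): match length 0
  offset=5 (pos 1, char 'e'): match length 0
  offset=6 (pos 0, char 'c'): match length 2
Longest match has length 2, found at offsets 2, 6; take the smallest, offset 2.
next_char = character at position 6 + 2 = 8 -> 'd'

Best match: offset=2, length=2 (matching 'ce' starting at position 4)
LZ77 triple: (2, 2, 'd')


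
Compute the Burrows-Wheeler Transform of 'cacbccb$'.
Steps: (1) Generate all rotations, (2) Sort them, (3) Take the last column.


Rotations (sorted):
  0: $cacbccb -> last char: b
  1: acbccb$c -> last char: c
  2: b$cacbcc -> last char: c
  3: bccb$cac -> last char: c
  4: cacbccb$ -> last char: $
  5: cb$cacbc -> last char: c
  6: cbccb$ca -> last char: a
  7: ccb$cacb -> last char: b


BWT = bccc$cab


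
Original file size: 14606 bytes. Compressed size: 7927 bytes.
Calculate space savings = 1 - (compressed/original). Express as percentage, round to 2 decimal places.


ratio = compressed/original = 7927/14606 = 0.542722
savings = 1 - ratio = 1 - 0.542722 = 0.457278
as a percentage: 0.457278 * 100 = 45.73%

Space savings = 1 - 7927/14606 = 45.73%


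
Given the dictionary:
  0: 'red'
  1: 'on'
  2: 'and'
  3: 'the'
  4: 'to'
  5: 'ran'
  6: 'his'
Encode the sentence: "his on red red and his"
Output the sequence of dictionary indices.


Look up each word in the dictionary:
  'his' -> 6
  'on' -> 1
  'red' -> 0
  'red' -> 0
  'and' -> 2
  'his' -> 6

Encoded: [6, 1, 0, 0, 2, 6]


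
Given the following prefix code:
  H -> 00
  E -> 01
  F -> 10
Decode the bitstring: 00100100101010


Decoding step by step:
Bits 00 -> H
Bits 10 -> F
Bits 01 -> E
Bits 00 -> H
Bits 10 -> F
Bits 10 -> F
Bits 10 -> F


Decoded message: HFEHFFF


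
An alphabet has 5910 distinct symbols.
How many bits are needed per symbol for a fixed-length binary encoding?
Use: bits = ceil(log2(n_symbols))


log2(5910) = 12.5289
Bracket: 2^12 = 4096 < 5910 <= 2^13 = 8192
So ceil(log2(5910)) = 13

bits = ceil(log2(5910)) = ceil(12.5289) = 13 bits


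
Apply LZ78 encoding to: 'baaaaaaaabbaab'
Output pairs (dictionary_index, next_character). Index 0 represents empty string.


LZ78 encoding steps:
Dictionary: {0: ''}
Step 1: w='' (idx 0), next='b' -> output (0, 'b'), add 'b' as idx 1
Step 2: w='' (idx 0), next='a' -> output (0, 'a'), add 'a' as idx 2
Step 3: w='a' (idx 2), next='a' -> output (2, 'a'), add 'aa' as idx 3
Step 4: w='aa' (idx 3), next='a' -> output (3, 'a'), add 'aaa' as idx 4
Step 5: w='aa' (idx 3), next='b' -> output (3, 'b'), add 'aab' as idx 5
Step 6: w='b' (idx 1), next='a' -> output (1, 'a'), add 'ba' as idx 6
Step 7: w='a' (idx 2), next='b' -> output (2, 'b'), add 'ab' as idx 7


Encoded: [(0, 'b'), (0, 'a'), (2, 'a'), (3, 'a'), (3, 'b'), (1, 'a'), (2, 'b')]


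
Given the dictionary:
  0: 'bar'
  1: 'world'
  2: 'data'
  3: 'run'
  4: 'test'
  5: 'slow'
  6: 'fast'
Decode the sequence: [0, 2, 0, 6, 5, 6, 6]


Look up each index in the dictionary:
  0 -> 'bar'
  2 -> 'data'
  0 -> 'bar'
  6 -> 'fast'
  5 -> 'slow'
  6 -> 'fast'
  6 -> 'fast'

Decoded: "bar data bar fast slow fast fast"


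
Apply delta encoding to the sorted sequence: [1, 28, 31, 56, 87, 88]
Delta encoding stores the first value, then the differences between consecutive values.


First value: 1
Deltas:
  28 - 1 = 27
  31 - 28 = 3
  56 - 31 = 25
  87 - 56 = 31
  88 - 87 = 1


Delta encoded: [1, 27, 3, 25, 31, 1]


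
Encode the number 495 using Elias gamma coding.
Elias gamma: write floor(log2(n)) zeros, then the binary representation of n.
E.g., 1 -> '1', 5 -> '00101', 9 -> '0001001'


num_bits = floor(log2(495)) + 1 = 9
leading_zeros = num_bits - 1 = 8
binary(495) = 111101111

Elias gamma(495) = '00000000' + '111101111' = 00000000111101111 (17 bits)


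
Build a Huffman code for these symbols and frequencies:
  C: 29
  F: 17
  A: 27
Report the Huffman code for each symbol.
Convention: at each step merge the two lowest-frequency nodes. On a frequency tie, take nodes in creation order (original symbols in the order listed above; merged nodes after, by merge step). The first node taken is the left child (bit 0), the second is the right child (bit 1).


Huffman tree construction:
Step 1: Merge F(17) + A(27) = 44
Step 2: Merge C(29) + (F+A)(44) = 73
Read each symbol's code off the tree from the root (left child = 0, right child = 1).

Codes:
  C: 0 (length 1)
  F: 10 (length 2)
  A: 11 (length 2)
Average code length: 117/73 = 1.6027 bits/symbol


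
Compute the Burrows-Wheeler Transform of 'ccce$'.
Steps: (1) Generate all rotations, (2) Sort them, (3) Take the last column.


Rotations (sorted):
  0: $ccce -> last char: e
  1: ccce$ -> last char: $
  2: cce$c -> last char: c
  3: ce$cc -> last char: c
  4: e$ccc -> last char: c


BWT = e$ccc


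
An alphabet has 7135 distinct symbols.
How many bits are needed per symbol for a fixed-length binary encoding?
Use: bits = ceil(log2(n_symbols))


log2(7135) = 12.8007
Bracket: 2^12 = 4096 < 7135 <= 2^13 = 8192
So ceil(log2(7135)) = 13

bits = ceil(log2(7135)) = ceil(12.8007) = 13 bits


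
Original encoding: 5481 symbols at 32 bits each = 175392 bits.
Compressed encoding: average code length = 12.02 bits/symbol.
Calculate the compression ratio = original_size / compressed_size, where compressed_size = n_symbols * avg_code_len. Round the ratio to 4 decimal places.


original_size = n_symbols * orig_bits = 5481 * 32 = 175392 bits
compressed_size = n_symbols * avg_code_len = 5481 * 12.02 = 65881.62 bits
ratio = original_size / compressed_size = 175392 / 65881.62 = 2.6622

Compression ratio = 2.6622


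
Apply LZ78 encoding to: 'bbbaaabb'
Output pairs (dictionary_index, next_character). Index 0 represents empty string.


LZ78 encoding steps:
Dictionary: {0: ''}
Step 1: w='' (idx 0), next='b' -> output (0, 'b'), add 'b' as idx 1
Step 2: w='b' (idx 1), next='b' -> output (1, 'b'), add 'bb' as idx 2
Step 3: w='' (idx 0), next='a' -> output (0, 'a'), add 'a' as idx 3
Step 4: w='a' (idx 3), next='a' -> output (3, 'a'), add 'aa' as idx 4
Step 5: w='bb' (idx 2), end of input -> output (2, '')


Encoded: [(0, 'b'), (1, 'b'), (0, 'a'), (3, 'a'), (2, '')]


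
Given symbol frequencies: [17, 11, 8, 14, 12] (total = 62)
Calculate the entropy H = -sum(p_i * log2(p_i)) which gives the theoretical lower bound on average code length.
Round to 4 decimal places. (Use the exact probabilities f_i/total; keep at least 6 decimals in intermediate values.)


Per-symbol terms -p_i * log2(p_i) with p_i = f_i/62:
  p = 17/62 = 0.274194: log2(p) = -1.866733, -p*log2(p) = 0.511846
  p = 11/62 = 0.177419: log2(p) = -2.494765, -p*log2(p) = 0.442620
  p = 8/62 = 0.129032: log2(p) = -2.954196, -p*log2(p) = 0.381187
  p = 14/62 = 0.225806: log2(p) = -2.146841, -p*log2(p) = 0.484771
  p = 12/62 = 0.193548: log2(p) = -2.369234, -p*log2(p) = 0.458561
H = 0.511846 + 0.442620 + 0.381187 + 0.484771 + 0.458561 = 2.278985

H = 2.279 bits/symbol


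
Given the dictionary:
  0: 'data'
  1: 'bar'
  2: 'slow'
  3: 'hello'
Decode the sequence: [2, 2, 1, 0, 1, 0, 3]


Look up each index in the dictionary:
  2 -> 'slow'
  2 -> 'slow'
  1 -> 'bar'
  0 -> 'data'
  1 -> 'bar'
  0 -> 'data'
  3 -> 'hello'

Decoded: "slow slow bar data bar data hello"


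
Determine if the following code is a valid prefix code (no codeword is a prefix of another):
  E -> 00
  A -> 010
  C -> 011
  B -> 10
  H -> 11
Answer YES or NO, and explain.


Checking each pair (does one codeword prefix another?):
  E='00' vs A='010': no prefix
  E='00' vs C='011': no prefix
  E='00' vs B='10': no prefix
  E='00' vs H='11': no prefix
  A='010' vs E='00': no prefix
  A='010' vs C='011': no prefix
  A='010' vs B='10': no prefix
  A='010' vs H='11': no prefix
  C='011' vs E='00': no prefix
  C='011' vs A='010': no prefix
  C='011' vs B='10': no prefix
  C='011' vs H='11': no prefix
  B='10' vs E='00': no prefix
  B='10' vs A='010': no prefix
  B='10' vs C='011': no prefix
  B='10' vs H='11': no prefix
  H='11' vs E='00': no prefix
  H='11' vs A='010': no prefix
  H='11' vs C='011': no prefix
  H='11' vs B='10': no prefix
No violation found over all pairs.

YES -- this is a valid prefix code. No codeword is a prefix of any other codeword.


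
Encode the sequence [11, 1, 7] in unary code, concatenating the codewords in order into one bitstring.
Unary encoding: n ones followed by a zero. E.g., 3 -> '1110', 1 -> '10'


Encode each number as n ones followed by a terminating 0:
  11 -> 111111111110 (12 bits)
  1 -> 10 (2 bits)
  7 -> 11111110 (8 bits)
Total length = 12 + 2 + 8 = 22 bits.

Unary([11, 1, 7]) = 1111111111101011111110 (22 bits)


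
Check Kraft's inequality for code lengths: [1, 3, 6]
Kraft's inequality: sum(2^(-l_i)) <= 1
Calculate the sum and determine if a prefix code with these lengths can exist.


Sum = 2^(-1) + 2^(-3) + 2^(-6)
    = 0.5 + 0.125 + 0.015625
    = 41/64 = 0.640625
Since 0.640625 <= 1, Kraft's inequality IS satisfied.
A prefix code with these lengths CAN exist.

Kraft sum = 0.640625. Satisfied.


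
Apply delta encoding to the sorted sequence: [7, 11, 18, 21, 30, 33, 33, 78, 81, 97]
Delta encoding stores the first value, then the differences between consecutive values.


First value: 7
Deltas:
  11 - 7 = 4
  18 - 11 = 7
  21 - 18 = 3
  30 - 21 = 9
  33 - 30 = 3
  33 - 33 = 0
  78 - 33 = 45
  81 - 78 = 3
  97 - 81 = 16


Delta encoded: [7, 4, 7, 3, 9, 3, 0, 45, 3, 16]


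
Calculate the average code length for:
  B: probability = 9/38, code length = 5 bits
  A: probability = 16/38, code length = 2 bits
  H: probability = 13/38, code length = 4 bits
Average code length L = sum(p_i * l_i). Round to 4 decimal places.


Weighted contributions p_i * l_i:
  B: (9/38) * 5 = 45/38
  A: (16/38) * 2 = 32/38
  H: (13/38) * 4 = 52/38
Sum = (45 + 32 + 52)/38 = 129/38

L = 129/38 = 3.3947 bits/symbol


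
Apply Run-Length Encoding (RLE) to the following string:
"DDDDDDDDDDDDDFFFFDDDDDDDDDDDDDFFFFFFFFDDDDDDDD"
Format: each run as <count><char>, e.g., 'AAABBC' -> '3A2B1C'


Scanning runs left to right:
  i=0: run of 'D' x 13 -> '13D'
  i=13: run of 'F' x 4 -> '4F'
  i=17: run of 'D' x 13 -> '13D'
  i=30: run of 'F' x 8 -> '8F'
  i=38: run of 'D' x 8 -> '8D'

RLE = 13D4F13D8F8D


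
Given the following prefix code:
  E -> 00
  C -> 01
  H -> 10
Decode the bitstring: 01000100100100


Decoding step by step:
Bits 01 -> C
Bits 00 -> E
Bits 01 -> C
Bits 00 -> E
Bits 10 -> H
Bits 01 -> C
Bits 00 -> E


Decoded message: CECEHCE


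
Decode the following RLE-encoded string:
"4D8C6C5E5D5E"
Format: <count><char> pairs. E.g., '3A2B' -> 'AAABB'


Expanding each <count><char> pair:
  4D -> 'DDDD'
  8C -> 'CCCCCCCC'
  6C -> 'CCCCCC'
  5E -> 'EEEEE'
  5D -> 'DDDDD'
  5E -> 'EEEEE'

Decoded = DDDDCCCCCCCCCCCCCCEEEEEDDDDDEEEEE


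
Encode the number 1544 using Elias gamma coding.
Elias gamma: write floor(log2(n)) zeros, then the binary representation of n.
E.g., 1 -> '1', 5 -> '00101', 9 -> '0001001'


num_bits = floor(log2(1544)) + 1 = 11
leading_zeros = num_bits - 1 = 10
binary(1544) = 11000001000

Elias gamma(1544) = '0000000000' + '11000001000' = 000000000011000001000 (21 bits)


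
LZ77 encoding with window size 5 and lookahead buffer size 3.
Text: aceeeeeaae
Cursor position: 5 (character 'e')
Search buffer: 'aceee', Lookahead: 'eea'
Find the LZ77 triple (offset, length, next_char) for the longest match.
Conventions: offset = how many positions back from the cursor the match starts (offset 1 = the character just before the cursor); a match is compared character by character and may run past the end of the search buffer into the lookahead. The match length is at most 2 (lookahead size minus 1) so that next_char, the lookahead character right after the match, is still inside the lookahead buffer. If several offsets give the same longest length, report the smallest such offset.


Try each offset into the search buffer:
  offset=1 (pos 4, char 'e'): match length 2
  offset=2 (pos 3, char 'e'): match length 2
  offset=3 (pos 2, char 'e'): match length 2
  offset=4 (pos 1, char 'c'): match length 0
  offset=5 (pos 0, char 'a'): match length 0
Longest match has length 2, found at offsets 1, 2, 3; take the smallest, offset 1.
next_char = character at position 5 + 2 = 7 -> 'a'

Best match: offset=1, length=2 (matching 'ee' starting at position 4)
LZ77 triple: (1, 2, 'a')


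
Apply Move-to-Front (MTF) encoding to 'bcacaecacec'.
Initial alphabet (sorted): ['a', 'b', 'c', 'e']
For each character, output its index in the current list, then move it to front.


MTF encoding:
'b': index 1 in ['a', 'b', 'c', 'e'] -> ['b', 'a', 'c', 'e']
'c': index 2 in ['b', 'a', 'c', 'e'] -> ['c', 'b', 'a', 'e']
'a': index 2 in ['c', 'b', 'a', 'e'] -> ['a', 'c', 'b', 'e']
'c': index 1 in ['a', 'c', 'b', 'e'] -> ['c', 'a', 'b', 'e']
'a': index 1 in ['c', 'a', 'b', 'e'] -> ['a', 'c', 'b', 'e']
'e': index 3 in ['a', 'c', 'b', 'e'] -> ['e', 'a', 'c', 'b']
'c': index 2 in ['e', 'a', 'c', 'b'] -> ['c', 'e', 'a', 'b']
'a': index 2 in ['c', 'e', 'a', 'b'] -> ['a', 'c', 'e', 'b']
'c': index 1 in ['a', 'c', 'e', 'b'] -> ['c', 'a', 'e', 'b']
'e': index 2 in ['c', 'a', 'e', 'b'] -> ['e', 'c', 'a', 'b']
'c': index 1 in ['e', 'c', 'a', 'b'] -> ['c', 'e', 'a', 'b']


Output: [1, 2, 2, 1, 1, 3, 2, 2, 1, 2, 1]


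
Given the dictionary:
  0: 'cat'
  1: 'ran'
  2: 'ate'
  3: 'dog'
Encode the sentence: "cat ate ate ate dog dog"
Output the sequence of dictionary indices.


Look up each word in the dictionary:
  'cat' -> 0
  'ate' -> 2
  'ate' -> 2
  'ate' -> 2
  'dog' -> 3
  'dog' -> 3

Encoded: [0, 2, 2, 2, 3, 3]


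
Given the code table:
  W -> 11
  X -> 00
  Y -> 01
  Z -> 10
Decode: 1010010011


Decoding:
10 -> Z
10 -> Z
01 -> Y
00 -> X
11 -> W


Result: ZZYXW


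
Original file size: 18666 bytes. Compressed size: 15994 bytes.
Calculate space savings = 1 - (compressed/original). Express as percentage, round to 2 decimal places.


ratio = compressed/original = 15994/18666 = 0.856852
savings = 1 - ratio = 1 - 0.856852 = 0.143148
as a percentage: 0.143148 * 100 = 14.31%

Space savings = 1 - 15994/18666 = 14.31%


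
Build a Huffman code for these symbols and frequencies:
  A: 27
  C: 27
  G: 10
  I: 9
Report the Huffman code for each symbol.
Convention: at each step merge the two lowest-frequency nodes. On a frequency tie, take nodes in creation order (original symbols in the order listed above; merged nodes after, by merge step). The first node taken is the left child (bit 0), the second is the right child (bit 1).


Huffman tree construction:
Step 1: Merge I(9) + G(10) = 19
Step 2: Merge (I+G)(19) + A(27) = 46
Step 3: Merge C(27) + ((I+G)+A)(46) = 73
Read each symbol's code off the tree from the root (left child = 0, right child = 1).

Codes:
  A: 11 (length 2)
  C: 0 (length 1)
  G: 101 (length 3)
  I: 100 (length 3)
Average code length: 138/73 = 1.8904 bits/symbol


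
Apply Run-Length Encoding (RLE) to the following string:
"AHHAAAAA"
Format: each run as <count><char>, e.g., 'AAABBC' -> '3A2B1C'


Scanning runs left to right:
  i=0: run of 'A' x 1 -> '1A'
  i=1: run of 'H' x 2 -> '2H'
  i=3: run of 'A' x 5 -> '5A'

RLE = 1A2H5A
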